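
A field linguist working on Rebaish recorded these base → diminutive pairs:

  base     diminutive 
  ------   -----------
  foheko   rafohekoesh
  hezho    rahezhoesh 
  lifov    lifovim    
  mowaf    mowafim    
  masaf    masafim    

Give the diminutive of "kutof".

foheko and lifov both have last vowel 'o' yet inflect differently (rafohekoesh, lifovim), so the last vowel is not what conditions the rule; the final letter is.
"kutof" ends in -f. The stems ending in -f (mowaf → mowafim, masaf → masafim) add -im.
So kutof → kutofim.

kutofim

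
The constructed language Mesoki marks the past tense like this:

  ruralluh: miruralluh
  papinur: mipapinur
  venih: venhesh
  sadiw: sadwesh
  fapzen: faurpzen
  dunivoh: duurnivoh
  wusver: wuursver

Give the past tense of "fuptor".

ruralluh and venih both end in -h yet inflect differently (miruralluh, venhesh), so the final letter is not what conditions the rule; the last vowel is.
"fuptor" has last vowel 'o'. The one such stem in the data (dunivoh → duurnivoh) inserts -ur- after the first vowel (as do fapzen, wusver), so the same rule applies.
So fuptor → fuurptor.

fuurptor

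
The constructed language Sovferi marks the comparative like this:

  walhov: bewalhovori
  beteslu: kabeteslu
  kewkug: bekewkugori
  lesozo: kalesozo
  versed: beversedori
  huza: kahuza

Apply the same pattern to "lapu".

beteslu and kewkug both have last vowel 'u' yet inflect differently (kabeteslu, bekewkugori), so the last vowel is not what conditions the rule; whether the stem ends in a vowel or a consonant is.
"lapu" ends in a vowel. The stems ending in a vowel (huza → kahuza, beteslu → kabeteslu, lesozo → kalesozo) add the prefix ka-.
The other pattern: stems ending in a consonant add be- … -ori around the stem.
So lapu → kalapu.

kalapu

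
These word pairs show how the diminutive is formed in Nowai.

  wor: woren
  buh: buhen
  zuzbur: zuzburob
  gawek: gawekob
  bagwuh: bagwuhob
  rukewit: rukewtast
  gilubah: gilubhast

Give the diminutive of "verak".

verakob

"verak" has 2 vowels. The stems with 2 vowels (zuzbur → zuzburob, gawek → gawekob, bagwuh → bagwuhob) add -ob.
The other patterns: stems with 1 vowel add -en; stems with 3 vowels delete the last vowel and add -ast.
So verak → verakob.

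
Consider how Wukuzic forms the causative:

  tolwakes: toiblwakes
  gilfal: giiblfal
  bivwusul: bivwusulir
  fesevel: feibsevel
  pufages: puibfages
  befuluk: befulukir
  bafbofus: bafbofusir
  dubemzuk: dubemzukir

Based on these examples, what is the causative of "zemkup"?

bivwusul and fesevel both end in -l yet inflect differently (bivwusulir, feibsevel), so the final letter is not what conditions the rule; the last vowel is.
"zemkup" has last vowel 'u'. The stems whose last vowel is 'u' (befuluk → befulukir, dubemzuk → dubemzukir, bivwusul → bivwusulir) add -ir.
So zemkup → zemkupir.

zemkupir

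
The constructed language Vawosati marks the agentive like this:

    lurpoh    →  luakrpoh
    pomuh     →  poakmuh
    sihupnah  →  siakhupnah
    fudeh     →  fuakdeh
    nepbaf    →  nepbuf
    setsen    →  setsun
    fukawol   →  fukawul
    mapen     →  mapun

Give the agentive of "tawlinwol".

sihupnah and nepbaf both have last vowel 'a' yet inflect differently (siakhupnah, nepbuf), so the last vowel is not what conditions the rule; the final letter is.
"tawlinwol" ends in -l. The one such stem in the data (fukawol → fukawul) changes the last vowel to 'u' (as do nepbaf, setsen), so the same rule applies.
So tawlinwol → tawlinwul.

tawlinwul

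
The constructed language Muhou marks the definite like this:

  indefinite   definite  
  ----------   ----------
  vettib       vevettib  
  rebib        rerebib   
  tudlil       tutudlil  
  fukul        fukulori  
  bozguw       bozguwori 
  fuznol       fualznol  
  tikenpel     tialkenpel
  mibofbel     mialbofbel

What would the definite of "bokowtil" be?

bobokowtil

tudlil and fukul both end in -l yet inflect differently (tutudlil, fukulori), so the final letter is not what conditions the rule; the last vowel is.
"bokowtil" has last vowel 'i'. The stems whose last vowel is 'i' (vettib → vevettib, rebib → rerebib, tudlil → tutudlil) repeat the first consonant+vowel as a prefix.
So bokowtil → bobokowtil.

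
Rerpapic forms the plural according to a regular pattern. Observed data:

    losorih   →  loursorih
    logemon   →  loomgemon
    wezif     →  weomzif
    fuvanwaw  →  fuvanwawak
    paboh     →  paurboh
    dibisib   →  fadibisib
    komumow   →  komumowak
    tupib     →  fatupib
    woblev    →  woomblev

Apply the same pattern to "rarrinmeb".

fararrinmeb

komumow and paboh both have last vowel 'o' yet inflect differently (komumowak, paurboh), so the last vowel is not what conditions the rule; the final letter is.
"rarrinmeb" ends in -b. The stems ending in -b (dibisib → fadibisib, tupib → fatupib) add the prefix fa-.
So rarrinmeb → fararrinmeb.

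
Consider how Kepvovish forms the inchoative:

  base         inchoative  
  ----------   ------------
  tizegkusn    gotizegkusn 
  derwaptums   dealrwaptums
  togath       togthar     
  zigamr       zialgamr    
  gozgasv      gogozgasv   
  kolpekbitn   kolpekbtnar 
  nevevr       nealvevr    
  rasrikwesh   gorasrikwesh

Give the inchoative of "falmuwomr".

faallmuwomr

rasrikwesh and togath both end in -h yet inflect differently (gorasrikwesh, togthar), so the final letter is not what conditions the rule; the second-to-last letter is.
"falmuwomr" has second-to-last letter 'm'. The stems whose second-to-last letter is 'm' (zigamr → zialgamr, derwaptums → dealrwaptums) insert -al- after the first vowel.
So falmuwomr → faallmuwomr.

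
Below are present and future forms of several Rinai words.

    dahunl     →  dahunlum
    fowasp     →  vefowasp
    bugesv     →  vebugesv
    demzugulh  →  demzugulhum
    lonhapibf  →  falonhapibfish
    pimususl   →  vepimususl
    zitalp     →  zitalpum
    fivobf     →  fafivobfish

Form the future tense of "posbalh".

fowasp and zitalp both end in -p yet inflect differently (vefowasp, zitalpum), so the final letter is not what conditions the rule; the second-to-last letter is.
"posbalh" has second-to-last letter 'l'. The stems whose second-to-last letter is 'l' (zitalp → zitalpum, demzugulh → demzugulhum) add -um.
The other patterns: stems whose second-to-last letter is 's' add the prefix ve-; stems whose second-to-last letter is 'b' add fa- … -ish around the stem.
So posbalh → posbalhum.

posbalhum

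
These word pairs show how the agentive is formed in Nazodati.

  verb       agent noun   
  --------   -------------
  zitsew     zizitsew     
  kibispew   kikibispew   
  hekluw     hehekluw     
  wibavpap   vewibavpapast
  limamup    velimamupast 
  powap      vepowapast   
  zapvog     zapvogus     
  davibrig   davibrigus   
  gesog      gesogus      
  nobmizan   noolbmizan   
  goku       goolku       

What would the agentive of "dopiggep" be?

vedopiggepast

hekluw and limamup both have last vowel 'u' yet inflect differently (hehekluw, velimamupast), so the last vowel is not what conditions the rule; the final letter is.
"dopiggep" ends in -p. The stems ending in -p (wibavpap → vewibavpapast, limamup → velimamupast, powap → vepowapast) add ve- … -ast around the stem.
So dopiggep → vedopiggepast.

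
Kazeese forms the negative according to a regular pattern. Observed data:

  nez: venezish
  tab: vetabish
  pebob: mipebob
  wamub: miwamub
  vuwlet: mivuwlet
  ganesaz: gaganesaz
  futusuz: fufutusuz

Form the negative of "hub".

vehubish

tab and pebob both end in -b yet inflect differently (vetabish, mipebob), so the final letter is not what conditions the rule; the number of vowels is.
"hub" has 1 vowel. The stems with 1 vowel (nez → venezish, tab → vetabish) add ve- … -ish around the stem.
The other patterns: stems with 2 vowels add the prefix mi-; stems with 3 vowels repeat the first consonant+vowel as a prefix.
So hub → vehubish.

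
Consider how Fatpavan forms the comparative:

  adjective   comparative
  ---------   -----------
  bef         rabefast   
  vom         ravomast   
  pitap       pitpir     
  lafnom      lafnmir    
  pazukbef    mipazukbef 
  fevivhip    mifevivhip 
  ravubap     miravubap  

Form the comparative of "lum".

ralumast

"lum" has 1 vowel. The stems with 1 vowel (bef → rabefast, vom → ravomast) add ra- … -ast around the stem.
The other patterns: stems with 2 vowels delete the last vowel and add -ir; stems with 3 vowels add the prefix mi-.
So lum → ralumast.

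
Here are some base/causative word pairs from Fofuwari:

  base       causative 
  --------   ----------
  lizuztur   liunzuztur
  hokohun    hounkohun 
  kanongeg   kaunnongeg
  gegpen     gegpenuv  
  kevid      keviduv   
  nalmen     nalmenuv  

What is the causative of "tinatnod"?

tiunnatnod

hokohun and gegpen both end in -n yet inflect differently (hounkohun, gegpenuv), so the final letter is not what conditions the rule; the number of vowels is.
"tinatnod" has 3 vowels. The stems with 3 vowels (lizuztur → liunzuztur, hokohun → hounkohun, kanongeg → kaunnongeg) insert -un- after the first vowel.
So tinatnod → tiunnatnod.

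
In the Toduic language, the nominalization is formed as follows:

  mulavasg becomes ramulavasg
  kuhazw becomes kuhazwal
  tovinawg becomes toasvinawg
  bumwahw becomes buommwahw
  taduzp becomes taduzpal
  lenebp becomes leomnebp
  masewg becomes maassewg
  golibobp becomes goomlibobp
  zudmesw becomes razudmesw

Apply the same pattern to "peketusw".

kuhazw and zudmesw both end in -w yet inflect differently (kuhazwal, razudmesw), so the final letter is not what conditions the rule; the second-to-last letter is.
"peketusw" has second-to-last letter 's'. The stems whose second-to-last letter is 's' (zudmesw → razudmesw, mulavasg → ramulavasg) add the prefix ra-.
The other patterns: stems whose second-to-last letter is 'z' add -al; stems whose second-to-last letter is 'w' insert -as- after the first vowel; stems whose second-to-last letter is 'b' or 'h' insert -om- after the first vowel.
So peketusw → rapeketusw.

rapeketusw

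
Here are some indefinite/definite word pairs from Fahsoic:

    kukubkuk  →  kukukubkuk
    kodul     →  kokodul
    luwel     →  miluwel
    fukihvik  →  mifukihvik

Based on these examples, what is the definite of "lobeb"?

"lobeb" has last vowel 'e'. The one such stem in the data (luwel → miluwel) adds the prefix mi-, so the same rule applies.
So lobeb → milobeb.

milobeb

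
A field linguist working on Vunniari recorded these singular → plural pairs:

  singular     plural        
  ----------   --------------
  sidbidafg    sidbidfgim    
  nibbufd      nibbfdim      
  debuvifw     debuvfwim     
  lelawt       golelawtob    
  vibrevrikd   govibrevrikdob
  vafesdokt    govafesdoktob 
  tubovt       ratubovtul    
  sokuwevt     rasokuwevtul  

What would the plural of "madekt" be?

gomadektob

nibbufd and vibrevrikd both end in -d yet inflect differently (nibbfdim, govibrevrikdob), so the final letter is not what conditions the rule; the second-to-last letter is.
"madekt" has second-to-last letter 'k'. The stems whose second-to-last letter is 'k' (vibrevrikd → govibrevrikdob, vafesdokt → govafesdoktob) add go- … -ob around the stem.
The other patterns: stems whose second-to-last letter is 'f' delete the last vowel and add -im; stems whose second-to-last letter is 'v' add ra- … -ul around the stem.
So madekt → gomadektob.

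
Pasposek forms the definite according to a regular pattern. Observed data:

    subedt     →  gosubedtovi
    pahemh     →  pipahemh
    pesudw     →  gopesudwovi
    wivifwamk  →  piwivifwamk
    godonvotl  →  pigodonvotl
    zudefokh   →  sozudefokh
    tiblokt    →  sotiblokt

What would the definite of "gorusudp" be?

gogorusudpovi

"gorusudp" has second-to-last letter 'd'. The stems whose second-to-last letter is 'd' (subedt → gosubedtovi, pesudw → gopesudwovi) add go- … -ovi around the stem.
The other patterns: stems whose second-to-last letter is 'k' add the prefix so-; stems whose second-to-last letter is 'm' or 't' add the prefix pi-.
So gorusudp → gogorusudpovi.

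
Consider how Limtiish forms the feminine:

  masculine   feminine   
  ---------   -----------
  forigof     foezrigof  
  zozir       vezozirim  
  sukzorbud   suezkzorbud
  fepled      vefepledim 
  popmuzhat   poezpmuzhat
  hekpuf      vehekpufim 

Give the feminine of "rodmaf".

"rodmaf" has 2 vowels. The stems with 2 vowels (hekpuf → vehekpufim, zozir → vezozirim, fepled → vefepledim) add ve- … -im around the stem.
So rodmaf → verodmafim.

verodmafim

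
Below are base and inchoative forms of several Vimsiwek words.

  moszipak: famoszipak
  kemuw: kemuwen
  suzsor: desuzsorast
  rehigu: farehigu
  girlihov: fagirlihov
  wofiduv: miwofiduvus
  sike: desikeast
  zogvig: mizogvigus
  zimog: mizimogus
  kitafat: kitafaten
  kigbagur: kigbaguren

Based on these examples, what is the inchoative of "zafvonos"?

kigbagur and suzsor both end in -r yet inflect differently (kigbaguren, desuzsorast), so the final letter is not what conditions the rule; the first letter is.
"zafvonos" begins with z-. The stems beginning with z- (zimog → mizimogus, zogvig → mizogvigus) add mi- … -us around the stem.
So zafvonos → mizafvonosus.

mizafvonosus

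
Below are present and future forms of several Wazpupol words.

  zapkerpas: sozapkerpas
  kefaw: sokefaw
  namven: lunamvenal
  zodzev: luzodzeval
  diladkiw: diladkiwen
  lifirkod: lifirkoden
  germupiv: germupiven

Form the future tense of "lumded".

lulumdedal

"lumded" has last vowel 'e'. The stems whose last vowel is 'e' (namven → lunamvenal, zodzev → luzodzeval) add lu- … -al around the stem.
So lumded → lulumdedal.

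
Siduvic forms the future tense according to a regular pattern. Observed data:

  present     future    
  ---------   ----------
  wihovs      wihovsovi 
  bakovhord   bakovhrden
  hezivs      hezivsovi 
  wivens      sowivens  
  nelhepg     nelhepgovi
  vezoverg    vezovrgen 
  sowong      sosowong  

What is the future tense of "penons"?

vezoverg and sowong both end in -g yet inflect differently (vezovrgen, sosowong), so the final letter is not what conditions the rule; the second-to-last letter is.
"penons" has second-to-last letter 'n'. The stems whose second-to-last letter is 'n' (wivens → sowivens, sowong → sosowong) add the prefix so-.
The other patterns: stems whose second-to-last letter is 'r' delete the last vowel and add -en; stems whose second-to-last letter is 'p' or 'v' add -ovi.
So penons → sopenons.

sopenons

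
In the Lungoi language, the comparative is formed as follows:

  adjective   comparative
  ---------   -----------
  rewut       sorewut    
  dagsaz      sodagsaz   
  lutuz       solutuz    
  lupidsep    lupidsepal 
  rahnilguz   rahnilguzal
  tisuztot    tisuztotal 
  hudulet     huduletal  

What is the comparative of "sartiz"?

"sartiz" has 2 vowels. The stems with 2 vowels (rewut → sorewut, dagsaz → sodagsaz, lutuz → solutuz) add the prefix so-.
So sartiz → sosartiz.

sosartiz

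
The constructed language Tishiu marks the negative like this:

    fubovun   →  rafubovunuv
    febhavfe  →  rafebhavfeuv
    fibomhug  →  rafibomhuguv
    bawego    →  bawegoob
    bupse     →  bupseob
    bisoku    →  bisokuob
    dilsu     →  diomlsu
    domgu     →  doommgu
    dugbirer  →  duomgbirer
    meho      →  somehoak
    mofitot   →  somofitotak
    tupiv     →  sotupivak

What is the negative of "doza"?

doomza

"doza" begins with d-. The stems beginning with d- (dilsu → diomlsu, domgu → doommgu, dugbirer → duomgbirer) insert -om- after the first vowel.
The other patterns: stems beginning with f- add ra- … -uv around the stem; stems beginning with b- add -ob; stems beginning with m- or t- add so- … -ak around the stem.
So doza → doomza.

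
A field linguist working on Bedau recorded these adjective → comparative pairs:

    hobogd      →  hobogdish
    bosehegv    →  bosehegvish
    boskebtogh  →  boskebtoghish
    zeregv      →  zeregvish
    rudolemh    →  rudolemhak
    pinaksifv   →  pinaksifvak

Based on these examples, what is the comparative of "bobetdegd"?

boskebtogh and rudolemh both end in -h yet inflect differently (boskebtoghish, rudolemhak), so the final letter is not what conditions the rule; the second-to-last letter is.
"bobetdegd" has second-to-last letter 'g'. The stems whose second-to-last letter is 'g' (hobogd → hobogdish, bosehegv → bosehegvish, boskebtogh → boskebtoghish) add -ish.
So bobetdegd → bobetdegdish.

bobetdegdish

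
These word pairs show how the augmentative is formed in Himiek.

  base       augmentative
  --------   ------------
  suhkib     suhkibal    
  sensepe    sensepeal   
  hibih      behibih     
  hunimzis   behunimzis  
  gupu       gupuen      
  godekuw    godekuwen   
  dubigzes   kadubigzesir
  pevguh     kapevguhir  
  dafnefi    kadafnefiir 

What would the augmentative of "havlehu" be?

behavlehu

hunimzis and dubigzes both end in -s yet inflect differently (behunimzis, kadubigzesir), so the final letter is not what conditions the rule; the first letter is.
"havlehu" begins with h-. The stems beginning with h- (hibih → behibih, hunimzis → behunimzis) add the prefix be-.
The other patterns: stems beginning with s- add -al; stems beginning with g- add -en; stems beginning with d- or p- add ka- … -ir around the stem.
So havlehu → behavlehu.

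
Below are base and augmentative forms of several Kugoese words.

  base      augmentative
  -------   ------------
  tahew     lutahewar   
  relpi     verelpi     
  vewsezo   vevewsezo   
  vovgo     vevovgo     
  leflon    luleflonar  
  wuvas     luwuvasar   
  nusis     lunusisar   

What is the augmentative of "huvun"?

"huvun" ends in a consonant. The stems ending in a consonant (wuvas → luwuvasar, tahew → lutahewar, nusis → lunusisar) add lu- … -ar around the stem.
So huvun → luhuvunar.

luhuvunar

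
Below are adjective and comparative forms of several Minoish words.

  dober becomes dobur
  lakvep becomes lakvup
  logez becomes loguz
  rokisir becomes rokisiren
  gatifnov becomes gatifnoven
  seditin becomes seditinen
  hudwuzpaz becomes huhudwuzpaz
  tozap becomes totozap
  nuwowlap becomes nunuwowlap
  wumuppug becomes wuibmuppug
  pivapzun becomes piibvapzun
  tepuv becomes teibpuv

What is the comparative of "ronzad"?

dober and rokisir both end in -r yet inflect differently (dobur, rokisiren), so the final letter is not what conditions the rule; the last vowel is.
"ronzad" has last vowel 'a'. The stems whose last vowel is 'a' (hudwuzpaz → huhudwuzpaz, tozap → totozap, nuwowlap → nunuwowlap) repeat the first consonant+vowel as a prefix.
So ronzad → roronzad.

roronzad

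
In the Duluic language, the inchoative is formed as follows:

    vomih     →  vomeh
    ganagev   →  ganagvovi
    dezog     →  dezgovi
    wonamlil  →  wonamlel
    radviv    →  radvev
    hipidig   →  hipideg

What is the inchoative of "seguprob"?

radviv and ganagev both end in -v yet inflect differently (radvev, ganagvovi), so the final letter is not what conditions the rule; the last vowel is.
"seguprob" has last vowel 'o'. The one such stem in the data (dezog → dezgovi) deletes the last vowel and adds -ovi (as does ganagev), so the same rule applies.
The other pattern: stems whose last vowel is 'i' change the last vowel to 'e'.
So seguprob → seguprbovi.

seguprbovi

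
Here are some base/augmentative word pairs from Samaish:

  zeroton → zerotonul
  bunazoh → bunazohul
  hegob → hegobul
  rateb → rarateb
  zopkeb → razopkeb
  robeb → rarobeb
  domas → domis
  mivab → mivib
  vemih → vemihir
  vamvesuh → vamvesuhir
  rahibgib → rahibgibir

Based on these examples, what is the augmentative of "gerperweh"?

ragerperweh

hegob and rateb both end in -b yet inflect differently (hegobul, rarateb), so the final letter is not what conditions the rule; the last vowel is.
"gerperweh" has last vowel 'e'. The stems whose last vowel is 'e' (rateb → rarateb, zopkeb → razopkeb, robeb → rarobeb) add the prefix ra-.
The other patterns: stems whose last vowel is 'o' add -ul; stems whose last vowel is 'a' change the last vowel to 'i'; stems whose last vowel is 'i' or 'u' add -ir.
So gerperweh → ragerperweh.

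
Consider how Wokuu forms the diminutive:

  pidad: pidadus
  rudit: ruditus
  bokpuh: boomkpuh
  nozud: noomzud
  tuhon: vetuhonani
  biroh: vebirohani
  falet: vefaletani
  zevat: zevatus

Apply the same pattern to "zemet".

vezemetani

falet and zevat both end in -t yet inflect differently (vefaletani, zevatus), so the final letter is not what conditions the rule; the last vowel is.
"zemet" has last vowel 'e'. The one such stem in the data (falet → vefaletani) adds ve- … -ani around the stem, so the same rule applies.
The other patterns: stems whose last vowel is 'a' or 'i' add -us; stems whose last vowel is 'u' insert -om- after the first vowel.
So zemet → vezemetani.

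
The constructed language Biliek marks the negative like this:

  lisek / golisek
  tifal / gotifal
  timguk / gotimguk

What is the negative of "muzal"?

gomuzal

Every pair shown (lisek → golisek, tifal → gotifal, timguk → gotimguk) follows the same rule: add the prefix go-.
So muzal → gomuzal.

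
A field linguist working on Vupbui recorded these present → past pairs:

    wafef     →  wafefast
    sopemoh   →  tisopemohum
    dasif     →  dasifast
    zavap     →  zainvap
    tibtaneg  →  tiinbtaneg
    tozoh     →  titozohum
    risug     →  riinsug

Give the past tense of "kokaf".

kokafast

"kokaf" ends in -f. The stems ending in -f (dasif → dasifast, wafef → wafefast) add -ast.
The other patterns: stems ending in -h add ti- … -um around the stem; stems ending in -g or -p insert -in- after the first vowel.
So kokaf → kokafast.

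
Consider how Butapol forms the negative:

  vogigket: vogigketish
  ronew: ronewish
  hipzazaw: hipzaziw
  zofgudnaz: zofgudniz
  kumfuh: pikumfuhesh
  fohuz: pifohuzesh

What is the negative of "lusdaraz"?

lusdariz

ronew and hipzazaw both end in -w yet inflect differently (ronewish, hipzaziw), so the final letter is not what conditions the rule; the last vowel is.
"lusdaraz" has last vowel 'a'. The stems whose last vowel is 'a' (hipzazaw → hipzaziw, zofgudnaz → zofgudniz) change the last vowel to 'i'.
So lusdaraz → lusdariz.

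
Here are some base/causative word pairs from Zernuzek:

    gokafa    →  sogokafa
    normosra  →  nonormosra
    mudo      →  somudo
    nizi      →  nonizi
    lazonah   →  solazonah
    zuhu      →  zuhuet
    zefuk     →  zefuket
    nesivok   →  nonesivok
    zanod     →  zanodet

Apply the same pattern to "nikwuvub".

zefuk and nesivok both end in -k yet inflect differently (zefuket, nonesivok), so the final letter is not what conditions the rule; the first letter is.
"nikwuvub" begins with n-. The stems beginning with n- (normosra → nonormosra, nizi → nonizi, nesivok → nonesivok) add the prefix no-.
So nikwuvub → nonikwuvub.

nonikwuvub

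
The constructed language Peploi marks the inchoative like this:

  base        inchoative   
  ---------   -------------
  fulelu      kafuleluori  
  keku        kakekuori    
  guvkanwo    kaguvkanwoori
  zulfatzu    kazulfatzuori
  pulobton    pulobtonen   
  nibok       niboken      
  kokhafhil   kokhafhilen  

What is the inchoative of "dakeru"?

kadakeruori

guvkanwo and pulobton both have last vowel 'o' yet inflect differently (kaguvkanwoori, pulobtonen), so the last vowel is not what conditions the rule; whether the stem ends in a vowel or a consonant is.
"dakeru" ends in a vowel. The stems ending in a vowel (fulelu → kafuleluori, keku → kakekuori, guvkanwo → kaguvkanwoori) add ka- … -ori around the stem.
The other pattern: stems ending in a consonant add -en.
So dakeru → kadakeruori.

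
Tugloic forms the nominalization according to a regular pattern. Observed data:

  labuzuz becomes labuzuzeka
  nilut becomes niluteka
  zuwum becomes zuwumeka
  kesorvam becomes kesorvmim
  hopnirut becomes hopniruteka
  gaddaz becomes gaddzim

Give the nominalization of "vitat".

vittim

"vitat" has last vowel 'a'. The stems whose last vowel is 'a' (gaddaz → gaddzim, kesorvam → kesorvmim) delete the last vowel and add -im.
The other pattern: stems whose last vowel is 'u' add -eka.
So vitat → vittim.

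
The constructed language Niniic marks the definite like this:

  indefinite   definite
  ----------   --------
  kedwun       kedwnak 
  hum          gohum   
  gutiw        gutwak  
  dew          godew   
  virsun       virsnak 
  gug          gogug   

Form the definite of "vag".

gutiw and dew both end in -w yet inflect differently (gutwak, godew), so the final letter is not what conditions the rule; the number of vowels is.
"vag" has 1 vowel. The stems with 1 vowel (gug → gogug, dew → godew, hum → gohum) add the prefix go-.
The other pattern: stems with 2 vowels delete the last vowel and add -ak.
So vag → govag.

govag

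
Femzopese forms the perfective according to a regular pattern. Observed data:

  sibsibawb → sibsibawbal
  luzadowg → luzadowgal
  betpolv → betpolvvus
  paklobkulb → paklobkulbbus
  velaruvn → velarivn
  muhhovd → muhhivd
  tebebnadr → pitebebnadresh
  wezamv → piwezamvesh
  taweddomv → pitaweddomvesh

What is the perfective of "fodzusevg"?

sibsibawb and paklobkulb both end in -b yet inflect differently (sibsibawbal, paklobkulbbus), so the final letter is not what conditions the rule; the second-to-last letter is.
"fodzusevg" has second-to-last letter 'v'. The stems whose second-to-last letter is 'v' (velaruvn → velarivn, muhhovd → muhhivd) change the last vowel to 'i'.
The other patterns: stems whose second-to-last letter is 'w' add -al; stems whose second-to-last letter is 'l' double the final consonant and add -us; stems whose second-to-last letter is 'd' or 'm' add pi- … -esh around the stem.
So fodzusevg → fodzusivg.

fodzusivg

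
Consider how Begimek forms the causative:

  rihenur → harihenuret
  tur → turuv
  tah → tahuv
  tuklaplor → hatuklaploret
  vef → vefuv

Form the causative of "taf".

tafuv

tuklaplor and tur both end in -r yet inflect differently (hatuklaploret, turuv), so the final letter is not what conditions the rule; the number of vowels is.
"taf" has 1 vowel. The stems with 1 vowel (vef → vefuv, tah → tahuv, tur → turuv) add -uv.
So taf → tafuv.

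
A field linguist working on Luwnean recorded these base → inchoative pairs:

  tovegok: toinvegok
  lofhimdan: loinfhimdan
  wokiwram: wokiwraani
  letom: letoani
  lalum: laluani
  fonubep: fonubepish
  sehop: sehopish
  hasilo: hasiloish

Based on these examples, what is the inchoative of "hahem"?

lofhimdan and wokiwram both have last vowel 'a' yet inflect differently (loinfhimdan, wokiwraani), so the last vowel is not what conditions the rule; the final letter is.
"hahem" ends in -m. The stems ending in -m (wokiwram → wokiwraani, letom → letoani, lalum → laluani) drop the final letter and add -ani.
The other patterns: stems ending in -k or -n insert -in- after the first vowel; stems ending in -o or -p add -ish.
So hahem → haheani.

haheani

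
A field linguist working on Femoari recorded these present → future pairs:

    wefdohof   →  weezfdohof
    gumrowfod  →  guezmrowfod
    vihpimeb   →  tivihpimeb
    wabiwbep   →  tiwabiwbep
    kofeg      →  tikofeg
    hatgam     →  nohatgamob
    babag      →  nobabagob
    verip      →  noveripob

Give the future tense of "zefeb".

kofeg and babag both end in -g yet inflect differently (tikofeg, nobabagob), so the final letter is not what conditions the rule; the last vowel is.
"zefeb" has last vowel 'e'. The stems whose last vowel is 'e' (vihpimeb → tivihpimeb, wabiwbep → tiwabiwbep, kofeg → tikofeg) add the prefix ti-.
The other patterns: stems whose last vowel is 'o' insert -ez- after the first vowel; stems whose last vowel is 'a' or 'i' add no- … -ob around the stem.
So zefeb → tizefeb.

tizefeb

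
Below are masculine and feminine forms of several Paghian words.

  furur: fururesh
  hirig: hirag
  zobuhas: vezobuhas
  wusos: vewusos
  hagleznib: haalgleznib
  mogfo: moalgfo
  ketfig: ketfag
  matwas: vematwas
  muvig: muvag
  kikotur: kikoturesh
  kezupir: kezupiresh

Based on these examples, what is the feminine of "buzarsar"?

"buzarsar" ends in -r. The stems ending in -r (furur → fururesh, kezupir → kezupiresh, kikotur → kikoturesh) add -esh.
So buzarsar → buzarsaresh.

buzarsaresh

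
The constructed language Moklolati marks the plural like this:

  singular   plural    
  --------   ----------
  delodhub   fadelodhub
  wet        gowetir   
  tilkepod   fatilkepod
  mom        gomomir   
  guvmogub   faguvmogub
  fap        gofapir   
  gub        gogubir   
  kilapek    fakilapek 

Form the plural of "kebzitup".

fakebzitup

delodhub and gub both end in -b yet inflect differently (fadelodhub, gogubir), so the final letter is not what conditions the rule; the number of vowels is.
"kebzitup" has 3 vowels. The stems with 3 vowels (kilapek → fakilapek, delodhub → fadelodhub, tilkepod → fatilkepod) add the prefix fa-.
So kebzitup → fakebzitup.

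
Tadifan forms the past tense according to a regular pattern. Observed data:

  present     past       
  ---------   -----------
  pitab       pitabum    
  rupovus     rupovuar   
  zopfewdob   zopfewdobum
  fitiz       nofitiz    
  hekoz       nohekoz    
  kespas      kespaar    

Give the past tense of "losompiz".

nolosompiz

kespas and pitab both have last vowel 'a' yet inflect differently (kespaar, pitabum), so the last vowel is not what conditions the rule; the final letter is.
"losompiz" ends in -z. The stems ending in -z (fitiz → nofitiz, hekoz → nohekoz) add the prefix no-.
So losompiz → nolosompiz.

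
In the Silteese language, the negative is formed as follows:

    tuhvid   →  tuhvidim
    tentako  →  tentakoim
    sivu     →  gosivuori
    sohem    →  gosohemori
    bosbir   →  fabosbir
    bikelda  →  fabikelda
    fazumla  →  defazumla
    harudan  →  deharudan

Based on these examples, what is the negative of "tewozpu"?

tewozpuim

"tewozpu" begins with t-. The stems beginning with t- (tuhvid → tuhvidim, tentako → tentakoim) add -im.
So tewozpu → tewozpuim.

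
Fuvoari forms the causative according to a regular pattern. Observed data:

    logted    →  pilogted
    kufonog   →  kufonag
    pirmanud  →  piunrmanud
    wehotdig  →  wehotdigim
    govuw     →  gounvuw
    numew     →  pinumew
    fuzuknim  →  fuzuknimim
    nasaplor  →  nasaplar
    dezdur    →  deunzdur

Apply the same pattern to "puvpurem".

pirmanud and logted both end in -d yet inflect differently (piunrmanud, pilogted), so the final letter is not what conditions the rule; the last vowel is.
"puvpurem" has last vowel 'e'. The stems whose last vowel is 'e' (logted → pilogted, numew → pinumew) add the prefix pi-.
The other patterns: stems whose last vowel is 'u' insert -un- after the first vowel; stems whose last vowel is 'i' add -im; stems whose last vowel is 'o' change the last vowel to 'a'.
So puvpurem → pipuvpurem.

pipuvpurem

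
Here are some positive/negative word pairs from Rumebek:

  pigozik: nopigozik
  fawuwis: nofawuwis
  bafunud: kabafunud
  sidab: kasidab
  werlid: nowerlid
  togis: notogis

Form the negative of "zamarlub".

kazamarlub

werlid and bafunud both end in -d yet inflect differently (nowerlid, kabafunud), so the final letter is not what conditions the rule; the last vowel is.
"zamarlub" has last vowel 'u'. The one such stem in the data (bafunud → kabafunud) adds the prefix ka-, so the same rule applies.
So zamarlub → kazamarlub.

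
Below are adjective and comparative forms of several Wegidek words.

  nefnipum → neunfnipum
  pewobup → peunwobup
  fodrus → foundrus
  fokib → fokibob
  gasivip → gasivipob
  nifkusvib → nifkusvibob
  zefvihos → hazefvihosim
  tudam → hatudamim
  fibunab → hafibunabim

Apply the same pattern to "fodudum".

pewobup and gasivip both end in -p yet inflect differently (peunwobup, gasivipob), so the final letter is not what conditions the rule; the last vowel is.
"fodudum" has last vowel 'u'. The stems whose last vowel is 'u' (nefnipum → neunfnipum, pewobup → peunwobup, fodrus → foundrus) insert -un- after the first vowel.
So fodudum → foundudum.

foundudum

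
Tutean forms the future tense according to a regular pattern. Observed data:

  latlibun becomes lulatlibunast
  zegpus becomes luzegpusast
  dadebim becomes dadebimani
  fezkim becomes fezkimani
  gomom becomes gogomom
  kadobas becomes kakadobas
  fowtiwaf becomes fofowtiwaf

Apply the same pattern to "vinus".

luvinusast

dadebim and gomom both end in -m yet inflect differently (dadebimani, gogomom), so the final letter is not what conditions the rule; the last vowel is.
"vinus" has last vowel 'u'. The stems whose last vowel is 'u' (latlibun → lulatlibunast, zegpus → luzegpusast) add lu- … -ast around the stem.
The other patterns: stems whose last vowel is 'i' add -ani; stems whose last vowel is 'a' or 'o' repeat the first consonant+vowel as a prefix.
So vinus → luvinusast.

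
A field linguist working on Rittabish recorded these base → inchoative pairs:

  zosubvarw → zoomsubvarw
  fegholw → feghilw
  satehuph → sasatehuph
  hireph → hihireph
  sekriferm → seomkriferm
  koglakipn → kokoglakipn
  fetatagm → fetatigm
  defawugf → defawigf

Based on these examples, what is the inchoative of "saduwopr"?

"saduwopr" has second-to-last letter 'p'. The stems whose second-to-last letter is 'p' (hireph → hihireph, satehuph → sasatehuph, koglakipn → kokoglakipn) repeat the first consonant+vowel as a prefix.
The other patterns: stems whose second-to-last letter is 'r' insert -om- after the first vowel; stems whose second-to-last letter is 'g' or 'l' change the last vowel to 'i'.
So saduwopr → sasaduwopr.

sasaduwopr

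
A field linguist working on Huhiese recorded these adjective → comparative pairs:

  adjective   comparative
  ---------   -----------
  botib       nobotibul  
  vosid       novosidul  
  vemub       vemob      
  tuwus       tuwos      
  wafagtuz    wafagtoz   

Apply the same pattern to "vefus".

botib and vemub both end in -b yet inflect differently (nobotibul, vemob), so the final letter is not what conditions the rule; the last vowel is.
"vefus" has last vowel 'u'. The stems whose last vowel is 'u' (vemub → vemob, wafagtuz → wafagtoz, tuwus → tuwos) change the last vowel to 'o'.
The other pattern: stems whose last vowel is 'i' add no- … -ul around the stem.
So vefus → vefos.

vefos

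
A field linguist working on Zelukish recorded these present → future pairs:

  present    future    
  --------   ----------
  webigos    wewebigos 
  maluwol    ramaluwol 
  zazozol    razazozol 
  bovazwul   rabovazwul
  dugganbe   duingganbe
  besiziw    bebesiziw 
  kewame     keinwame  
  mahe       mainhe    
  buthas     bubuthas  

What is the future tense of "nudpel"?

ranudpel

zazozol and webigos both have last vowel 'o' yet inflect differently (razazozol, wewebigos), so the last vowel is not what conditions the rule; the final letter is.
"nudpel" ends in -l. The stems ending in -l (bovazwul → rabovazwul, zazozol → razazozol, maluwol → ramaluwol) add the prefix ra-.
So nudpel → ranudpel.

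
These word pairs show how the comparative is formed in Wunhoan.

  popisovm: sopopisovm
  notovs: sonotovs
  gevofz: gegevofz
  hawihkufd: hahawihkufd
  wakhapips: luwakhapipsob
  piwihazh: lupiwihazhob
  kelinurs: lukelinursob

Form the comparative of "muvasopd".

notovs and wakhapips both end in -s yet inflect differently (sonotovs, luwakhapipsob), so the final letter is not what conditions the rule; the second-to-last letter is.
"muvasopd" has second-to-last letter 'p'. The one such stem in the data (wakhapips → luwakhapipsob) adds lu- … -ob around the stem, so the same rule applies.
So muvasopd → lumuvasopdob.

lumuvasopdob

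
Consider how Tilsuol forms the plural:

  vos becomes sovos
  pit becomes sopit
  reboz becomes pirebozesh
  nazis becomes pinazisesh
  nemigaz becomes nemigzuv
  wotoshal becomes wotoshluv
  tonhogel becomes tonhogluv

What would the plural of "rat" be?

vos and nazis both end in -s yet inflect differently (sovos, pinazisesh), so the final letter is not what conditions the rule; the number of vowels is.
"rat" has 1 vowel. The stems with 1 vowel (vos → sovos, pit → sopit) add the prefix so-.
So rat → sorat.

sorat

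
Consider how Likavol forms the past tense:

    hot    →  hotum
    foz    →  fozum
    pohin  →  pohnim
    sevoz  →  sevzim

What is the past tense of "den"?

"den" has 1 vowel. The stems with 1 vowel (hot → hotum, foz → fozum) add -um.
So den → denum.

denum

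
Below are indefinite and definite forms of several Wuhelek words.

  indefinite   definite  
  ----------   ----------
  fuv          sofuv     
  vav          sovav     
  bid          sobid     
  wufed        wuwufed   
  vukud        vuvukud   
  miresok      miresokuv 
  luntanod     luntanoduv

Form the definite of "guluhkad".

guluhkaduv

"guluhkad" has 3 vowels. The stems with 3 vowels (miresok → miresokuv, luntanod → luntanoduv) add -uv.
The other patterns: stems with 1 vowel add the prefix so-; stems with 2 vowels repeat the first consonant+vowel as a prefix.
So guluhkad → guluhkaduv.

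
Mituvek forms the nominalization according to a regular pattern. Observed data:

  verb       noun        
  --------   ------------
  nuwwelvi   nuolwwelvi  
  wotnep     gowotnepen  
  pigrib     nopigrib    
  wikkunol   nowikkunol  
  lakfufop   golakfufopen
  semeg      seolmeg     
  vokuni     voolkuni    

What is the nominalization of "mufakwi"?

muolfakwi

wikkunol and lakfufop both have last vowel 'o' yet inflect differently (nowikkunol, golakfufopen), so the last vowel is not what conditions the rule; the final letter is.
"mufakwi" ends in -i. The stems ending in -i (nuwwelvi → nuolwwelvi, vokuni → voolkuni) insert -ol- after the first vowel.
The other patterns: stems ending in -b or -l add the prefix no-; stems ending in -p add go- … -en around the stem.
So mufakwi → muolfakwi.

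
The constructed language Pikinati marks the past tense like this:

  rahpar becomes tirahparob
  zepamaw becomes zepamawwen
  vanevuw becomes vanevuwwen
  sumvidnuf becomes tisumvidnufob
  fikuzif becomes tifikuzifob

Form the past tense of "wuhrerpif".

"wuhrerpif" ends in -f. The stems ending in -f (sumvidnuf → tisumvidnufob, fikuzif → tifikuzifob) add ti- … -ob around the stem.
The other pattern: stems ending in -w double the final consonant and add -en.
So wuhrerpif → tiwuhrerpifob.

tiwuhrerpifob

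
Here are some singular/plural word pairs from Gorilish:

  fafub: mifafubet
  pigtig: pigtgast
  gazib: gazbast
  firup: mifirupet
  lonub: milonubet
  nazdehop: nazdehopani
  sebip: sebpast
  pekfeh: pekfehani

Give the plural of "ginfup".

fafub and gazib both end in -b yet inflect differently (mifafubet, gazbast), so the final letter is not what conditions the rule; the last vowel is.
"ginfup" has last vowel 'u'. The stems whose last vowel is 'u' (firup → mifirupet, fafub → mifafubet, lonub → milonubet) add mi- … -et around the stem.
So ginfup → miginfupet.

miginfupet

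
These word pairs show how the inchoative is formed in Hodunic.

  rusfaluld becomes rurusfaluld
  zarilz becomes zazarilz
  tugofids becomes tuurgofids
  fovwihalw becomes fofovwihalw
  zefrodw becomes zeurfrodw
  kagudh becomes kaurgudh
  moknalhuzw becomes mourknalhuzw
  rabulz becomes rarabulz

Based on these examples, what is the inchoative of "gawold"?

gagawold

"gawold" has second-to-last letter 'l'. The stems whose second-to-last letter is 'l' (zarilz → zazarilz, fovwihalw → fofovwihalw, rabulz → rarabulz) repeat the first consonant+vowel as a prefix.
So gawold → gagawold.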